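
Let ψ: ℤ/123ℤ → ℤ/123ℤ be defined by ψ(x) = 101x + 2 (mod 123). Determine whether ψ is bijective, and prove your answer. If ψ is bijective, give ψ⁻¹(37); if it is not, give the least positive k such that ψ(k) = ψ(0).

4

If ψ(a) = ψ(b), then 101a ≡ 101b (mod 123). Because gcd(101, 123) = 1, we may cancel 101 to get a ≡ b (mod 123).
We now compute 101⁻¹ mod 123 explicitly. Euclid's algorithm: 123 = 1·101 + 22, 101 = 4·22 + 13, 22 = 1·13 + 9, 13 = 1·9 + 4, 9 = 2·4 + 1; back-substituting gives 1 = 95·101 − 78·123, so 101⁻¹ ≡ 95 (mod 123).
For any y ∈ ℤ/123ℤ, x = 95(y − 2) mod 123 satisfies ψ(x) = 101·95(y − 2) + 2 ≡ y (since 101·95 ≡ 1 mod 123). So every y has a preimage.
So ψ is bijective.
Since ψ is bijective, we compute ψ⁻¹(37): solve 101x + 2 ≡ 37 (mod 123), i.e. 101x ≡ 35 (mod 123).
Multiplying by 101⁻¹ = 95 gives x ≡ 95·35 = 3325 = 27·123 + 4 ≡ 4 (mod 123).
Check: ψ(4) = 101·4 + 2 = 406 = 3·123 + 37 ≡ 37 (mod 123).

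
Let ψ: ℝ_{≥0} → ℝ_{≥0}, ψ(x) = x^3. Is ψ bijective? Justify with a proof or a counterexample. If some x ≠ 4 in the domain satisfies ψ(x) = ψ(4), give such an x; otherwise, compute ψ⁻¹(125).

5

On ℝ_{≥0}, x ↦ x^3 is strictly increasing (injective) and for any y ∈ ℝ_{≥0} the 3rd root y^{1/3} lies in ℝ_{≥0} (surjective). So ψ is bijective.
Since x ↦ x^3 is strictly increasing on ℝ_{≥0}, it is injective there, so no x ≠ 4 in the domain has ψ(x) = ψ(4). We therefore compute ψ⁻¹(125) = 125^{1/3} = 5 (indeed 5^3 = 125).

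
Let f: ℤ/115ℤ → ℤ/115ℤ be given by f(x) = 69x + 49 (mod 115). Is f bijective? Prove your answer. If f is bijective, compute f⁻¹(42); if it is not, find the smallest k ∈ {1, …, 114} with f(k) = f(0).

Recall that injectivity means: for all x_1, x_2 in the domain, f(x_1) = f(x_2) implies x_1 = x_2.
We have gcd(69, 115) = 23 > 1. Taking x_1 = 0 and x_2 = 5: f(0) = 49 and f(5) = 69·5 + 49 = 394 ≡ 49 (mod 115).
So f(0) = f(5) while 0 ≠ 5, hence f is not injective, hence not bijective.
Since f is not bijective, we find the least positive k with f(k) = f(0): this means 69k ≡ 0 (mod 115), i.e. 115 ∣ 69k. Since gcd(69, 115) = 23, dividing through by 23 this holds exactly when 5 ∣ 3k, and as gcd(3, 5) = 1, exactly when 5 ∣ k.
The smallest positive such k is 5.

5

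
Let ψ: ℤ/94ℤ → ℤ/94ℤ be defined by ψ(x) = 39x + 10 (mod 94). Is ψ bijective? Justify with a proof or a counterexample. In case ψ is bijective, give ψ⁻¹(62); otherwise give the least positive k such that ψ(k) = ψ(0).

By definition, ψ is injective when ψ(s) = ψ(t) forces s = t.
Suppose ψ(s) = ψ(t) in ℤ/94ℤ. Then 39s + 10 ≡ 39t + 10 (mod 94), hence 39(s − t) ≡ 0 (mod 94).
Since gcd(39, 94) = 1, 39 is invertible modulo 94, so s − t ≡ 0 (mod 94), i.e. s = t.
We now compute 39⁻¹ mod 94 explicitly. Euclid's algorithm: 94 = 2·39 + 16, 39 = 2·16 + 7, 16 = 2·7 + 2, 7 = 3·2 + 1; back-substituting gives 1 = 41·39 − 17·94, so 39⁻¹ ≡ 41 (mod 94).
Then y ↦ 41(y − 10) is a two-sided inverse to ψ, so every y ∈ ℤ/94ℤ has a preimage.
So ψ is bijective.
Since ψ is bijective, we compute ψ⁻¹(62): solve 39x + 10 ≡ 62 (mod 94), i.e. 39x ≡ 52 (mod 94).
Multiplying by 39⁻¹ = 41 gives x ≡ 41·52 = 2132 = 22·94 + 64 ≡ 64 (mod 94).
Check: ψ(64) = 39·64 + 10 = 2506 = 26·94 + 62 ≡ 62 (mod 94).

64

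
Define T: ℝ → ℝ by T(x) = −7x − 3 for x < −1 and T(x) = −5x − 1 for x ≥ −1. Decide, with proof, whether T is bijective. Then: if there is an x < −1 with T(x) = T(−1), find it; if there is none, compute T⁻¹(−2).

1/5

Both pieces are strictly decreasing (slopes −7 and −5), so each is injective on its own interval.
The left piece maps (−∞, −1) onto (4, ∞); the right piece maps [−1, ∞) onto (−∞, 4].
Since 4 = 4, the images partition ℝ: T is injective and surjective, hence bijective.
Because the two images are disjoint, no x < −1 has T(x) = T(−1), so we compute T⁻¹(−2): −2 lies in (−∞, 4], so solve −5x − 1 = −2: x = (−2 + 1)/(−5) = 1/5.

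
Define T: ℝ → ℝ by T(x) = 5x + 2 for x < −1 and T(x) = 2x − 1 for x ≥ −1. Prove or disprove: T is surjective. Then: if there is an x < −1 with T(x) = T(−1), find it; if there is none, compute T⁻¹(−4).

Both pieces are strictly increasing (slopes 5 and 2), so each is injective on its own interval.
The left piece maps (−∞, −1) onto (−∞, −3); the right piece maps [−1, ∞) onto [−3, ∞).
These images together cover ℝ, so T is surjective.
Because the two images are disjoint, no x < −1 has T(x) = T(−1), so we compute T⁻¹(−4): −4 lies in (−∞, −3), so solve 5x + 2 = −4: x = (−4 − 2)/5 = −6/5.

-6/5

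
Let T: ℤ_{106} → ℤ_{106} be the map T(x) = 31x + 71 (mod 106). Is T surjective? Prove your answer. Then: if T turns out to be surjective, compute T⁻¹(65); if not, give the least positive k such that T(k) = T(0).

34

By definition, surjectivity means every element of the codomain has a preimage under T.
Since gcd(31, 106) = 1, 31 is invertible modulo 106. Euclid's algorithm: 106 = 3·31 + 13, 31 = 2·13 + 5, 13 = 2·5 + 3, 5 = 1·3 + 2, 3 = 1·2 + 1; back-substituting gives 1 = 65·31 − 19·106, so 31⁻¹ ≡ 65 (mod 106).
For any y ∈ ℤ_{106}, x = 65(y − 71) mod 106 satisfies T(x) = 31·65(y − 71) + 71 ≡ y (since 31·65 ≡ 1 mod 106). So every y has a preimage.
Thus T is surjective.
Since T is surjective, we compute T⁻¹(65): solve 31x + 71 ≡ 65 (mod 106), i.e. 31x ≡ 100 (mod 106).
Multiplying by 31⁻¹ = 65 gives x ≡ 65·100 = 6500 = 61·106 + 34 ≡ 34 (mod 106).
Check: T(34) = 31·34 + 71 = 1125 = 10·106 + 65 ≡ 65 (mod 106).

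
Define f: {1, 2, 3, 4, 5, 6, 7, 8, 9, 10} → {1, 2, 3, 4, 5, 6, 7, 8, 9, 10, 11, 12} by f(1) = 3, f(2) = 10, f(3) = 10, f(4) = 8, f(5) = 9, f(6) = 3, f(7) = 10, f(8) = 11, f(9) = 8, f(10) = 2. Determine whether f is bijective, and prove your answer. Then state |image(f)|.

f(2) = 10 = f(3) with 2 ≠ 3, so f is not injective, hence not bijective.
The image of f is {2, 3, 8, 9, 10, 11}, which has 6 elements.

6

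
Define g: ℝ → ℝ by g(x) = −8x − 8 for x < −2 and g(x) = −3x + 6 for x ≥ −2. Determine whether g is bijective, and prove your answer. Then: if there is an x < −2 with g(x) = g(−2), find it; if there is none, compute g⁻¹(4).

Both pieces are strictly decreasing (slopes −8 and −3), so each is injective on its own interval.
The left piece maps (−∞, −2) onto (8, ∞); the right piece maps [−2, ∞) onto (−∞, 12].
These images overlap. In particular g(−2) = 12 (right piece), and solving −8x − 8 = 12 on the left piece gives x = −5/2 < −2.
So g(−5/2) = g(−2) with −5/2 ≠ −2, and g is not injective, hence not bijective. This x = −5/2 is the requested value below −2.

-5/2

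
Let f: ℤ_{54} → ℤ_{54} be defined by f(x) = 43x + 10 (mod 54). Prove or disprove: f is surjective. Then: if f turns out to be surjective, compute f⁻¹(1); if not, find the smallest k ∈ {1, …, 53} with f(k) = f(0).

Recall: surjectivity means every element of the codomain has a preimage under f.
Since gcd(43, 54) = 1, 43 is invertible modulo 54. Euclid's algorithm: 54 = 1·43 + 11, 43 = 3·11 + 10, 11 = 1·10 + 1; back-substituting gives 1 = 49·43 − 39·54, so 43⁻¹ ≡ 49 (mod 54).
For any y ∈ ℤ_{54}, x = 49(y − 10) mod 54 satisfies f(x) = 43·49(y − 10) + 10 ≡ y (since 43·49 ≡ 1 mod 54). So every y has a preimage.
So f is surjective.
Since f is surjective, we compute f⁻¹(1): solve 43x + 10 ≡ 1 (mod 54), i.e. 43x ≡ 45 (mod 54).
Multiplying by 43⁻¹ = 49 gives x ≡ 49·45 = 2205 = 40·54 + 45 ≡ 45 (mod 54).
Check: f(45) = 43·45 + 10 = 1945 = 36·54 + 1 ≡ 1 (mod 54).

45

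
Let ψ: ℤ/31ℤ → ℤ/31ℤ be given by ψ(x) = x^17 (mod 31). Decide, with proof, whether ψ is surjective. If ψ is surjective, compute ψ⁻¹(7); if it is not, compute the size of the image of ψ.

10

Since 31 is prime, the nonzero elements of ℤ/31ℤ form a cyclic group of order 30.
As gcd(17, 30) = 1, raising to the 17th power is a bijection on this group: if x_1^17 ≡ x_2^17 then (x_1x_2^{−1})^17 = 1, and the only element of order dividing gcd(17, 30) = 1 is 1, so x_1 = x_2.
With ψ(0) = 0 this makes ψ injective on all of ℤ/31ℤ, hence bijective (finite equal-size domain and codomain). In particular ψ is surjective.
Since ψ is surjective, we find the preimage of 7. The inverse of x ↦ x^17 on (ℤ/31ℤ)^× is x ↦ x^23, because 17·23 = 391 = 13·30 + 1 ≡ 1 (mod 30) and x^{30} = 1 for x ≠ 0 (Fermat). So ψ⁻¹(7) = 7^23 mod 31.
Repeated squaring mod 31: 7^1 ≡ 7, 7^2 ≡ 7² = 49 ≡ 18, 7^4 ≡ 18² = 324 ≡ 14, 7^8 ≡ 14² = 196 ≡ 10, 7^16 ≡ 10² = 100 ≡ 7. Since 23 = 16 + 4 + 2 + 1, 7^23 ≡ 7·14·18·7: 7·14 = 98 ≡ 5, then 5·18 = 90 ≡ 28, then 28·7 = 196 ≡ 10. So 7^23 ≡ 10 (mod 31).
Hence ψ⁻¹(7) = 10.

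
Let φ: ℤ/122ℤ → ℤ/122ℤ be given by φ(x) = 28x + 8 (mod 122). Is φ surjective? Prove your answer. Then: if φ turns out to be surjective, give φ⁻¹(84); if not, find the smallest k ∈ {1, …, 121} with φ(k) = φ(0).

Since gcd(28, 122) = 2, we have 28x ≡ 0 (mod 2) for all x, so φ(x) ≡ 0 (mod 2).
But 1 ≢ 0 (mod 2), so 1 ∈ ℤ/122ℤ has no preimage. Therefore φ is not surjective.
Since φ is not surjective, we find the least positive k with φ(k) = φ(0): this means 28k ≡ 0 (mod 122), i.e. 122 ∣ 28k. Since gcd(28, 122) = 2, dividing through by 2 this holds exactly when 61 ∣ 14k, and as gcd(14, 61) = 1, exactly when 61 ∣ k.
The smallest positive such k is 61.

61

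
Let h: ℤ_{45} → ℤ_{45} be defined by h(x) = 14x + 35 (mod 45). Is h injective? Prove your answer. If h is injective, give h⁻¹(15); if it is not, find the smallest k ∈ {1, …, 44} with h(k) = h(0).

5

If h(s) = h(t), then 14s ≡ 14t (mod 45). Because gcd(14, 45) = 1, we may cancel 14 to get s ≡ t (mod 45).
Hence h is injective.
We now compute 14⁻¹ mod 45 explicitly. Euclid's algorithm: 45 = 3·14 + 3, 14 = 4·3 + 2, 3 = 1·2 + 1; back-substituting gives 1 = 29·14 − 9·45, so 14⁻¹ ≡ 29 (mod 45).
Since h is injective, we find h⁻¹(15): we need 14x ≡ 15 − 35 ≡ 25 (mod 45). Using 14⁻¹ = 29: x ≡ 29·25 = 725 = 16·45 + 5, so x = 5.
Check: h(5) = 14·5 + 35 = 105 = 2·45 + 15 ≡ 15 (mod 45).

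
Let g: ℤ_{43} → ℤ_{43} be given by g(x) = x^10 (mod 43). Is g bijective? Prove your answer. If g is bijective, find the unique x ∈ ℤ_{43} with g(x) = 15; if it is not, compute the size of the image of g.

22

g(21): Repeated squaring mod 43: 21^1 ≡ 21, 21^2 ≡ 21² = 441 ≡ 11, 21^4 ≡ 11² = 121 ≡ 35, 21^8 ≡ 35² = 1225 ≡ 21. Since 10 = 8 + 2, 21^10 ≡ 21·11: 21·11 = 231 ≡ 16. So 21^10 ≡ 16 (mod 43).
g(22): Repeated squaring mod 43: 22^1 ≡ 22, 22^2 ≡ 22² = 484 ≡ 11, 22^4 ≡ 11² = 121 ≡ 35, 22^8 ≡ 35² = 1225 ≡ 21. Since 10 = 8 + 2, 22^10 ≡ 21·11: 21·11 = 231 ≡ 16. So 22^10 ≡ 16 (mod 43).
So g(21) = g(22) = 16 while 21 ≠ 22, therefore g is not injective, hence not bijective.
Since g is not bijective, we determine |image(g)|. Computing x^10 mod 43 for each x (by repeated squaring, reducing mod 43 at every step), the values g(0), g(1), …, g(42) are: 0, 1, 35, 10, 21, 24, 6, 36, 4, 14, 23, 41, 38, 15, 13, 25, 11, 9, 17, 40, 31, 16, 16, 31, 40, 17, 9, 11, 25, 13, 15, 38, 41, 23, 14, 4, 36, 6, 24, 21, 10, 35, 1.
The distinct values are {0, 1, 4, 6, 9, 10, 11, 13, 14, 15, 16, 17, 21, 23, 24, 25, 31, 35, 36, 38, 40, 41}; there are 22 of them.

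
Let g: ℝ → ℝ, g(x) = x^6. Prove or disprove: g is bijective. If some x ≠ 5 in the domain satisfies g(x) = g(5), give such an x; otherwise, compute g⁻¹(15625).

g(5) = 15625 = (−5)^6 = g(−5) (since 6 is even), with 5 ≠ −5. So g is not injective, hence not bijective.
For the follow-up, such an x exists: taking x = −5 ∈ ℝ gives g(−5) = 15625 = g(5) with −5 ≠ 5.

-5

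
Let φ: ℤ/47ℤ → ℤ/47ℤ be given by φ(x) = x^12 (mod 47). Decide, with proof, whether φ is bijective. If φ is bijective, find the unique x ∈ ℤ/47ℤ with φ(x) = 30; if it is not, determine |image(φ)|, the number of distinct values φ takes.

φ(23): Repeated squaring mod 47: 23^1 ≡ 23, 23^2 ≡ 23² = 529 ≡ 12, 23^4 ≡ 12² = 144 ≡ 3, 23^8 ≡ 3² = 9. Since 12 = 8 + 4, 23^12 ≡ 9·3: 9·3 = 27. So 23^12 ≡ 27 (mod 47).
φ(24): Repeated squaring mod 47: 24^1 ≡ 24, 24^2 ≡ 24² = 576 ≡ 12, 24^4 ≡ 12² = 144 ≡ 3, 24^8 ≡ 3² = 9. Since 12 = 8 + 4, 24^12 ≡ 9·3: 9·3 = 27. So 24^12 ≡ 27 (mod 47).
So φ(23) = φ(24) = 27 while 23 ≠ 24, therefore φ is not injective, hence not bijective.
Since φ is not bijective, we determine |image(φ)|. Computing x^12 mod 47 for each x (by repeated squaring, reducing mod 47 at every step), the values φ(0), φ(1), …, φ(46) are: 0, 1, 7, 12, 2, 18, 37, 17, 14, 3, 32, 6, 24, 9, 25, 28, 4, 8, 21, 34, 36, 16, 42, 27, 27, 42, 16, 36, 34, 21, 8, 4, 28, 25, 9, 24, 6, 32, 3, 14, 17, 37, 18, 2, 12, 7, 1.
The distinct values are {0, 1, 2, 3, 4, 6, 7, 8, 9, 12, 14, 16, 17, 18, 21, 24, 25, 27, 28, 32, 34, 36, 37, 42}; there are 24 of them.

24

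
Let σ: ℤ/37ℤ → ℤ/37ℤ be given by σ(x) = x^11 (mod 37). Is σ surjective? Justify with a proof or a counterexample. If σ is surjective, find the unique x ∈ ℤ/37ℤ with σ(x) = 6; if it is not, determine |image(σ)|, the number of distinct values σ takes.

31

Since 37 is prime, the nonzero elements of ℤ/37ℤ form a cyclic group of order 36.
As gcd(11, 36) = 1, raising to the 11th power is a bijection on this group: if s^11 ≡ t^11 then (st^{−1})^11 = 1, and the only element of order dividing gcd(11, 36) = 1 is 1, so s = t.
With σ(0) = 0 this makes σ injective on all of ℤ/37ℤ, hence bijective (finite equal-size domain and codomain). In particular σ is surjective.
Since σ is surjective, we find the preimage of 6. The inverse of x ↦ x^11 on (ℤ/37ℤ)^× is x ↦ x^23, because 11·23 = 253 = 7·36 + 1 ≡ 1 (mod 36) and x^{36} = 1 for x ≠ 0 (Fermat). So σ⁻¹(6) = 6^23 mod 37.
Repeated squaring mod 37: 6^1 ≡ 6, 6^2 ≡ 6² = 36, 6^4 ≡ 36² = 1296 ≡ 1, 6^8 ≡ 1² = 1, 6^16 ≡ 1² = 1. Since 23 = 16 + 4 + 2 + 1, 6^23 ≡ 1·1·36·6: 1·1 = 1, then 1·36 = 36, then 36·6 = 216 ≡ 31. So 6^23 ≡ 31 (mod 37).
Hence σ⁻¹(6) = 31.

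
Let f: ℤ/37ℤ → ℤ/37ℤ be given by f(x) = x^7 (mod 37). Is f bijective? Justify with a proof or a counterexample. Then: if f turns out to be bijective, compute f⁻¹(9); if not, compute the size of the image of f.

Since 37 is prime, the nonzero elements of ℤ/37ℤ form a cyclic group of order 36.
As gcd(7, 36) = 1, raising to the 7th power is a bijection on this group: if u^7 ≡ v^7 then (uv^{−1})^7 = 1, and the only element of order dividing gcd(7, 36) = 1 is 1, so u = v.
With f(0) = 0 this makes f injective on all of ℤ/37ℤ, hence bijective (finite equal-size domain and codomain). In particular f is bijective.
Since f is bijective, we find the preimage of 9. The inverse of x ↦ x^7 on (ℤ/37ℤ)^× is x ↦ x^31, because 7·31 = 217 = 6·36 + 1 ≡ 1 (mod 36) and x^{36} = 1 for x ≠ 0 (Fermat). So f⁻¹(9) = 9^31 mod 37.
Repeated squaring mod 37: 9^1 ≡ 9, 9^2 ≡ 9² = 81 ≡ 7, 9^4 ≡ 7² = 49 ≡ 12, 9^8 ≡ 12² = 144 ≡ 33, 9^16 ≡ 33² = 1089 ≡ 16. Since 31 = 16 + 8 + 4 + 2 + 1, 9^31 ≡ 16·33·12·7·9: 16·33 = 528 ≡ 10, then 10·12 = 120 ≡ 9, then 9·7 = 63 ≡ 26, then 26·9 = 234 ≡ 12. So 9^31 ≡ 12 (mod 37).
Hence f⁻¹(9) = 12.

12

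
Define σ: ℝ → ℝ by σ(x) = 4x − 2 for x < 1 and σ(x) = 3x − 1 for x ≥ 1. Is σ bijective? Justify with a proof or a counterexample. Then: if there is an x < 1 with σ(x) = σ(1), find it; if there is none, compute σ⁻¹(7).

8/3

Both pieces are strictly increasing (slopes 4 and 3), so each is injective on its own interval.
The left piece maps (−∞, 1) onto (−∞, 2); the right piece maps [1, ∞) onto [2, ∞).
Since 2 = 2, the images partition ℝ: σ is injective and surjective, hence bijective.
Because the two images are disjoint, no x < 1 has σ(x) = σ(1), so we compute σ⁻¹(7): 7 lies in [2, ∞), so solve 3x − 1 = 7: x = (7 + 1)/3 = 8/3.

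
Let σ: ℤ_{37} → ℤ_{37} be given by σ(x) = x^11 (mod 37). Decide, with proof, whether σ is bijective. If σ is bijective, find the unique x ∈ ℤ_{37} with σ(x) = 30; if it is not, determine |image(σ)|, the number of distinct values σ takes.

28

Since 37 is prime, the nonzero elements of ℤ_{37} form a cyclic group of order 36.
As gcd(11, 36) = 1, raising to the 11th power is a bijection on this group: if a^11 ≡ b^11 then (ab^{−1})^11 = 1, and the only element of order dividing gcd(11, 36) = 1 is 1, so a = b.
With σ(0) = 0 this makes σ injective on all of ℤ_{37}, hence bijective (finite equal-size domain and codomain). In particular σ is bijective.
Since σ is bijective, we find the preimage of 30. The inverse of x ↦ x^11 on (ℤ_{37})^× is x ↦ x^23, because 11·23 = 253 = 7·36 + 1 ≡ 1 (mod 36) and x^{36} = 1 for x ≠ 0 (Fermat). So σ⁻¹(30) = 30^23 mod 37.
Repeated squaring mod 37: 30^1 ≡ 30, 30^2 ≡ 30² = 900 ≡ 12, 30^4 ≡ 12² = 144 ≡ 33, 30^8 ≡ 33² = 1089 ≡ 16, 30^16 ≡ 16² = 256 ≡ 34. Since 23 = 16 + 4 + 2 + 1, 30^23 ≡ 34·33·12·30: 34·33 = 1122 ≡ 12, then 12·12 = 144 ≡ 33, then 33·30 = 990 ≡ 28. So 30^23 ≡ 28 (mod 37).
Hence σ⁻¹(30) = 28.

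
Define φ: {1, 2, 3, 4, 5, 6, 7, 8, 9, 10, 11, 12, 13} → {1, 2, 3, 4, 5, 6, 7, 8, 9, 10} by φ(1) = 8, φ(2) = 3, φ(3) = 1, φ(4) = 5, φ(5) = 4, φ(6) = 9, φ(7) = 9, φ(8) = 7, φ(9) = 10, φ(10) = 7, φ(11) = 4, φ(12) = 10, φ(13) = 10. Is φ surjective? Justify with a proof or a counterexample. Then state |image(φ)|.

8

No element maps to 2, so φ is not surjective.
The image of φ is {1, 3, 4, 5, 7, 8, 9, 10}, which has 8 elements.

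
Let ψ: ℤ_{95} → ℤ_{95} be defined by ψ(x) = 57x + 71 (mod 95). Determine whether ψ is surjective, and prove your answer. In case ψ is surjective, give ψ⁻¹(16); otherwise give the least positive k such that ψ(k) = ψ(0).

Since gcd(57, 95) = 19, we have 57x ≡ 0 (mod 19) for all x, so ψ(x) ≡ 14 (mod 19).
But 0 ≢ 14 (mod 19), so 0 ∈ ℤ_{95} has no preimage. Therefore ψ is not surjective.
Since ψ is not surjective, we find the least positive k with ψ(k) = ψ(0): this means 57k ≡ 0 (mod 95), i.e. 95 ∣ 57k. Since gcd(57, 95) = 19, dividing through by 19 this holds exactly when 5 ∣ 3k, and as gcd(3, 5) = 1, exactly when 5 ∣ k.
The smallest positive such k is 5.

5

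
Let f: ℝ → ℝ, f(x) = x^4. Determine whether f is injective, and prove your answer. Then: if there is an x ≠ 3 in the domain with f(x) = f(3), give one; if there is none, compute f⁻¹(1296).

-3

f(3) = 81 = (−3)^4 = f(−3) (since 4 is even), with 3 ≠ −3. So f is not injective.
For the follow-up, such an x exists: taking x = −3 ∈ ℝ gives f(−3) = 81 = f(3) with −3 ≠ 3.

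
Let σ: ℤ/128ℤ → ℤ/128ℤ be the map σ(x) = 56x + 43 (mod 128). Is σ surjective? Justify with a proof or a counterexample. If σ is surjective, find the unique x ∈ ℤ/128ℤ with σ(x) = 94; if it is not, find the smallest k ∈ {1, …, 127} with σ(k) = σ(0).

Since gcd(56, 128) = 8, we have 56x ≡ 0 (mod 8) for all x, so σ(x) ≡ 3 (mod 8).
But 0 ≢ 3 (mod 8), so 0 ∈ ℤ/128ℤ has no preimage. Thus σ is not surjective.
Since σ is not surjective, we find the least positive k with σ(k) = σ(0): this means 56k ≡ 0 (mod 128), i.e. 128 ∣ 56k. Since gcd(56, 128) = 8, dividing through by 8 this holds exactly when 16 ∣ 7k, and as gcd(7, 16) = 1, exactly when 16 ∣ k.
The smallest positive such k is 16.

16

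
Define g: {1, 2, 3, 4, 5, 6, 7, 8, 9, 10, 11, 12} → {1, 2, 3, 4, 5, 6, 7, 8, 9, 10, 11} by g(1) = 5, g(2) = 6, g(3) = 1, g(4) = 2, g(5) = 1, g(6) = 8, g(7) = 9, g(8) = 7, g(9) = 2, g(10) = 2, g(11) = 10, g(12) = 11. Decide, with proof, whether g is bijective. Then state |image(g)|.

g(3) = 1 = g(5) with 3 ≠ 5, so g is not injective, hence not bijective.
The image of g is {1, 2, 5, 6, 7, 8, 9, 10, 11}, which has 9 elements.

9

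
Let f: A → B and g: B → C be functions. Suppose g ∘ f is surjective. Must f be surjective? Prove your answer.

No. Take A = {1, 2, 3}, B = {1, 2, 3, 4}, C = {1}, f(a) = 1 for every a ∈ A, and g(b) = 1 for every b ∈ B.
Then g ∘ f is surjective onto {1}, but 4 ∈ B has no preimage under f, so f is not surjective.

not surjective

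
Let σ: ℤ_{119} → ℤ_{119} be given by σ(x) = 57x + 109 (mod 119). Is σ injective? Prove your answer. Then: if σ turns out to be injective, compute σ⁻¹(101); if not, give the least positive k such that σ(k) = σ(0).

Suppose σ(a) = σ(b) in ℤ_{119}. Then 57a + 109 ≡ 57b + 109 (mod 119), so 57(a − b) ≡ 0 (mod 119).
Since gcd(57, 119) = 1, 57 is invertible modulo 119, therefore a − b ≡ 0 (mod 119), i.e. a = b.
Hence σ is injective.
We now compute 57⁻¹ mod 119 explicitly. Euclid's algorithm: 119 = 2·57 + 5, 57 = 11·5 + 2, 5 = 2·2 + 1; back-substituting gives 1 = 71·57 − 34·119, so 57⁻¹ ≡ 71 (mod 119).
Since σ is injective, we find σ⁻¹(101): we need 57x ≡ 101 − 109 ≡ 111 (mod 119). Using 57⁻¹ = 71: x ≡ 71·111 = 7881 = 66·119 + 27, so x = 27.
Check: σ(27) = 57·27 + 109 = 1648 = 13·119 + 101 ≡ 101 (mod 119).

27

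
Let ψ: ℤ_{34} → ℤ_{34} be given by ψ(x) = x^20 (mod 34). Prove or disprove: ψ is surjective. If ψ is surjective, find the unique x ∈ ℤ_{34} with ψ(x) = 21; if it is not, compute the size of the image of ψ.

10

ψ(3): Repeated squaring mod 34: 3^1 ≡ 3, 3^2 ≡ 3² = 9, 3^4 ≡ 9² = 81 ≡ 13, 3^8 ≡ 13² = 169 ≡ 33, 3^16 ≡ 33² = 1089 ≡ 1. Since 20 = 16 + 4, 3^20 ≡ 1·13: 1·13 = 13. So 3^20 ≡ 13 (mod 34).
ψ(5): Repeated squaring mod 34: 5^1 ≡ 5, 5^2 ≡ 5² = 25, 5^4 ≡ 25² = 625 ≡ 13, 5^8 ≡ 13² = 169 ≡ 33, 5^16 ≡ 33² = 1089 ≡ 1. Since 20 = 16 + 4, 5^20 ≡ 1·13: 1·13 = 13. So 5^20 ≡ 13 (mod 34).
So ψ(3) = ψ(5) = 13 while 3 ≠ 5, therefore ψ is not injective.
A non-injective map from the 34-element set ℤ_{34} to itself takes at most 33 distinct values, so it cannot be surjective. Hence ψ is not surjective.
Since ψ is not surjective, we determine |image(ψ)|. Computing x^20 mod 34 for each x (by repeated squaring, reducing mod 34 at every step), the values ψ(0), ψ(1), …, ψ(33) are: 0, 1, 16, 13, 18, 13, 4, 21, 16, 33, 4, 21, 30, 1, 30, 33, 18, 17, 18, 33, 30, 1, 30, 21, 4, 33, 16, 21, 4, 13, 18, 13, 16, 1.
The distinct values are {0, 1, 4, 13, 16, 17, 18, 21, 30, 33}; there are 10 of them.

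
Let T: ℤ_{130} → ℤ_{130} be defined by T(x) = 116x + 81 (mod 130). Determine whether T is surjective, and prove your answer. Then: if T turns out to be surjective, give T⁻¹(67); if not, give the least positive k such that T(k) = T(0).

65

Since gcd(116, 130) = 2, we have 116x ≡ 0 (mod 2) for all x, so T(x) ≡ 1 (mod 2).
But 0 ≢ 1 (mod 2), so 0 ∈ ℤ_{130} has no preimage. Therefore T is not surjective.
Since T is not surjective, we find the least positive k with T(k) = T(0): this means 116k ≡ 0 (mod 130), i.e. 130 ∣ 116k. Since gcd(116, 130) = 2, dividing through by 2 this holds exactly when 65 ∣ 58k, and as gcd(58, 65) = 1, exactly when 65 ∣ k.
The smallest positive such k is 65.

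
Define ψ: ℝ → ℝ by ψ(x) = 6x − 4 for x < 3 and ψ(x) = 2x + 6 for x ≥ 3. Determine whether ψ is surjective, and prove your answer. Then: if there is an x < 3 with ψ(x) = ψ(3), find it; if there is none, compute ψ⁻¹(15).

8/3

Both pieces are strictly increasing (slopes 6 and 2), so each is injective on its own interval.
The left piece maps (−∞, 3) onto (−∞, 14); the right piece maps [3, ∞) onto [12, ∞).
The union (−∞, 14) ∪ [12, ∞) covers ℝ, so ψ is surjective.
For the follow-up: the images overlap, so an x < 3 with ψ(x) = ψ(3) exists. ψ(3) = 12; solving 6x − 4 = 12 for x < 3 gives x = (12 + 4)/6 = 8/3.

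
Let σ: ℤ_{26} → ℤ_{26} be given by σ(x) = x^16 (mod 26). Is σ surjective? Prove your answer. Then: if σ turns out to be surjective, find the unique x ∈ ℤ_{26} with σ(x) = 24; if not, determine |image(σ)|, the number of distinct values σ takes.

8

σ(1) = 1^16 = 1.
σ(5): Repeated squaring mod 26: 5^1 ≡ 5, 5^2 ≡ 5² = 25, 5^4 ≡ 25² = 625 ≡ 1, 5^8 ≡ 1² = 1, 5^16 ≡ 1² = 1. So 5^16 ≡ 1 (mod 26).
So σ(1) = σ(5) = 1 while 1 ≠ 5, thus σ is not injective.
A non-injective map from the 26-element set ℤ_{26} to itself takes at most 25 distinct values, so it cannot be surjective. Thus σ is not surjective.
Since σ is not surjective, we determine |image(σ)|. Computing x^16 mod 26 for each x (by repeated squaring, reducing mod 26 at every step), the values σ(0), σ(1), …, σ(25) are: 0, 1, 16, 3, 22, 1, 22, 9, 14, 9, 16, 3, 14, 13, 14, 3, 16, 9, 14, 9, 22, 1, 22, 3, 16, 1.
The distinct values are {0, 1, 3, 9, 13, 14, 16, 22}; there are 8 of them.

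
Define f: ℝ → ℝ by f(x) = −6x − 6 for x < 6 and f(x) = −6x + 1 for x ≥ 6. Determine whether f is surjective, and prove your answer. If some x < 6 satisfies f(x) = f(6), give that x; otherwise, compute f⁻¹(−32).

29/6

Both pieces are strictly decreasing (slopes −6 and −6), so each is injective on its own interval.
The left piece maps (−∞, 6) onto (−42, ∞); the right piece maps [6, ∞) onto (−∞, −35].
The union (−42, ∞) ∪ (−∞, −35] covers ℝ, so f is surjective.
For the follow-up: the images overlap, so an x < 6 with f(x) = f(6) exists. f(6) = −35; solving −6x − 6 = −35 for x < 6 gives x = (−35 + 6)/(−6) = 29/6.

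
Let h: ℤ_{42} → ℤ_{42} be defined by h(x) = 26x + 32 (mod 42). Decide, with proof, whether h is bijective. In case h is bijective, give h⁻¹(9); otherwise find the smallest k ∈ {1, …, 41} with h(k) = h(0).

Recall: h is injective if h(x_1) = h(x_2) implies x_1 = x_2.
We have gcd(26, 42) = 2 > 1. Taking x_1 = 0 and x_2 = 21: h(0) = 32 and h(21) = 26·21 + 32 = 578 ≡ 32 (mod 42).
So h(0) = h(21) while 0 ≠ 21, so h is not injective, hence not bijective.
Since h is not bijective, we find the least positive k with h(k) = h(0): this means 26k ≡ 0 (mod 42), i.e. 42 ∣ 26k. Since gcd(26, 42) = 2, dividing through by 2 this holds exactly when 21 ∣ 13k, and as gcd(13, 21) = 1, exactly when 21 ∣ k.
The smallest positive such k is 21.

21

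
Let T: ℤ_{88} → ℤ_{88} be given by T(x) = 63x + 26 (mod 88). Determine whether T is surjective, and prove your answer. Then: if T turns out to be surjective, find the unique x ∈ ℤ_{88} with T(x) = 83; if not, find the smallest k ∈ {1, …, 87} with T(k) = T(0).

Recall: surjectivity means every element of the codomain has a preimage under T.
Since gcd(63, 88) = 1, 63 is invertible modulo 88. Euclid's algorithm: 88 = 1·63 + 25, 63 = 2·25 + 13, 25 = 1·13 + 12, 13 = 1·12 + 1; back-substituting gives 1 = 7·63 − 5·88, so 63⁻¹ ≡ 7 (mod 88).
For any y ∈ ℤ_{88}, x = 7(y − 26) mod 88 satisfies T(x) = 63·7(y − 26) + 26 ≡ y (since 63·7 ≡ 1 mod 88). So every y has a preimage.
So T is surjective.
Since T is surjective, we find T⁻¹(83): we need 63x ≡ 83 − 26 ≡ 57 (mod 88). Using 63⁻¹ = 7: x ≡ 7·57 = 399 = 4·88 + 47, so x = 47.
Check: T(47) = 63·47 + 26 = 2987 = 33·88 + 83 ≡ 83 (mod 88).

47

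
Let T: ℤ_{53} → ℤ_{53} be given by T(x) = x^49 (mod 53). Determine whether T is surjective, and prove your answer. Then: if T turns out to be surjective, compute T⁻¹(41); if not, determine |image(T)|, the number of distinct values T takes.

Since 53 is prime, the nonzero elements of ℤ_{53} form a cyclic group of order 52.
As gcd(49, 52) = 1, raising to the 49th power is a bijection on this group: if x_1^49 ≡ x_2^49 then (x_1x_2^{−1})^49 = 1, and the only element of order dividing gcd(49, 52) = 1 is 1, so x_1 = x_2.
With T(0) = 0 this makes T injective on all of ℤ_{53}, hence bijective (finite equal-size domain and codomain). In particular T is surjective.
Since T is surjective, we find the preimage of 41. The inverse of x ↦ x^49 on (ℤ_{53})^× is x ↦ x^17, because 49·17 = 833 = 16·52 + 1 ≡ 1 (mod 52) and x^{52} = 1 for x ≠ 0 (Fermat). So T⁻¹(41) = 41^17 mod 53.
Repeated squaring mod 53: 41^1 ≡ 41, 41^2 ≡ 41² = 1681 ≡ 38, 41^4 ≡ 38² = 1444 ≡ 13, 41^8 ≡ 13² = 169 ≡ 10, 41^16 ≡ 10² = 100 ≡ 47. Since 17 = 16 + 1, 41^17 ≡ 47·41: 47·41 = 1927 ≡ 19. So 41^17 ≡ 19 (mod 53).
Hence T⁻¹(41) = 19.

19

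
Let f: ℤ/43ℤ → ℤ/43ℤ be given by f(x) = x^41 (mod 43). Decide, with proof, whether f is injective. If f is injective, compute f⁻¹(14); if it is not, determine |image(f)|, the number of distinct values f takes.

40

Since 43 is prime, the nonzero elements of ℤ/43ℤ form a cyclic group of order 42.
As gcd(41, 42) = 1, raising to the 41st power is a bijection on this group: if a^41 ≡ b^41 then (ab^{−1})^41 = 1, and the only element of order dividing gcd(41, 42) = 1 is 1, so a = b.
With f(0) = 0 this makes f injective on all of ℤ/43ℤ, hence bijective (finite equal-size domain and codomain). In particular f is injective.
Since f is injective, we find the preimage of 14. The inverse of x ↦ x^41 on (ℤ/43ℤ)^× is x ↦ x^41, because 41·41 = 1681 = 40·42 + 1 ≡ 1 (mod 42) and x^{42} = 1 for x ≠ 0 (Fermat). So f⁻¹(14) = 14^41 mod 43.
Repeated squaring mod 43: 14^1 ≡ 14, 14^2 ≡ 14² = 196 ≡ 24, 14^4 ≡ 24² = 576 ≡ 17, 14^8 ≡ 17² = 289 ≡ 31, 14^16 ≡ 31² = 961 ≡ 15, 14^32 ≡ 15² = 225 ≡ 10. Since 41 = 32 + 8 + 1, 14^41 ≡ 10·31·14: 10·31 = 310 ≡ 9, then 9·14 = 126 ≡ 40. So 14^41 ≡ 40 (mod 43).
Hence f⁻¹(14) = 40.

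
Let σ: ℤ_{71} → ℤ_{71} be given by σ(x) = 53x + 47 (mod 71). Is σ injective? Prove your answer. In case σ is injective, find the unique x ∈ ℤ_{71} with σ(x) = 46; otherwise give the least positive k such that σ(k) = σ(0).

By definition, σ is injective if σ(s) = σ(t) implies s = t.
If σ(s) = σ(t), then 53s ≡ 53t (mod 71). Because gcd(53, 71) = 1, we may cancel 53 to get s ≡ t (mod 71).
Thus σ is injective.
We now compute 53⁻¹ mod 71 explicitly. Euclid's algorithm: 71 = 1·53 + 18, 53 = 2·18 + 17, 18 = 1·17 + 1; back-substituting gives 1 = 67·53 − 50·71, so 53⁻¹ ≡ 67 (mod 71).
Since σ is injective, we compute σ⁻¹(46): solve 53x + 47 ≡ 46 (mod 71), i.e. 53x ≡ 70 (mod 71).
Multiplying by 53⁻¹ = 67 gives x ≡ 67·70 = 4690 = 66·71 + 4 ≡ 4 (mod 71).
Check: σ(4) = 53·4 + 47 = 259 = 3·71 + 46 ≡ 46 (mod 71).

4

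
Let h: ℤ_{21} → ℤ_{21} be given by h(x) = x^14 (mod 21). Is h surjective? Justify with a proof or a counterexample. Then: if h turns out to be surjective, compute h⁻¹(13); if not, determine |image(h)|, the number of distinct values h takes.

h(2): Repeated squaring mod 21: 2^1 ≡ 2, 2^2 ≡ 2² = 4, 2^4 ≡ 4² = 16, 2^8 ≡ 16² = 256 ≡ 4. Since 14 = 8 + 4 + 2, 2^14 ≡ 4·16·4: 4·16 = 64 ≡ 1, then 1·4 = 4. So 2^14 ≡ 4 (mod 21).
h(5): Repeated squaring mod 21: 5^1 ≡ 5, 5^2 ≡ 5² = 25 ≡ 4, 5^4 ≡ 4² = 16, 5^8 ≡ 16² = 256 ≡ 4. Since 14 = 8 + 4 + 2, 5^14 ≡ 4·16·4: 4·16 = 64 ≡ 1, then 1·4 = 4. So 5^14 ≡ 4 (mod 21).
So h(2) = h(5) = 4 while 2 ≠ 5, therefore h is not injective.
A non-injective map from the 21-element set ℤ_{21} to itself takes at most 20 distinct values, so it cannot be surjective. Thus h is not surjective.
Since h is not surjective, we determine |image(h)|. Computing x^14 mod 21 for each x (by repeated squaring, reducing mod 21 at every step), the values h(0), h(1), …, h(20) are: 0, 1, 4, 9, 16, 4, 15, 7, 1, 18, 16, 16, 18, 1, 7, 15, 4, 16, 9, 4, 1.
The distinct values are {0, 1, 4, 7, 9, 15, 16, 18}; there are 8 of them.

8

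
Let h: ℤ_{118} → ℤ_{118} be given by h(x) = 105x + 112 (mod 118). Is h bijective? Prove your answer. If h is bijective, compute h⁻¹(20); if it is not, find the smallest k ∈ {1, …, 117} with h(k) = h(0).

Suppose h(a) = h(b) in ℤ_{118}. Then 105a + 112 ≡ 105b + 112 (mod 118), so 105(a − b) ≡ 0 (mod 118).
Since gcd(105, 118) = 1, 105 is invertible modulo 118, so a − b ≡ 0 (mod 118), i.e. a = b.
We now compute 105⁻¹ mod 118 explicitly. Euclid's algorithm: 118 = 1·105 + 13, 105 = 8·13 + 1; back-substituting gives 1 = 9·105 − 8·118, so 105⁻¹ ≡ 9 (mod 118).
For any y ∈ ℤ_{118}, x = 9(y − 112) mod 118 satisfies h(x) = 105·9(y − 112) + 112 ≡ y (since 105·9 ≡ 1 mod 118). So every y has a preimage.
Therefore h is bijective.
Since h is bijective, we find h⁻¹(20): we need 105x ≡ 20 − 112 ≡ 26 (mod 118). Using 105⁻¹ = 9: x ≡ 9·26 = 234 = 1·118 + 116, so x = 116.
Check: h(116) = 105·116 + 112 = 12292 = 104·118 + 20 ≡ 20 (mod 118).

116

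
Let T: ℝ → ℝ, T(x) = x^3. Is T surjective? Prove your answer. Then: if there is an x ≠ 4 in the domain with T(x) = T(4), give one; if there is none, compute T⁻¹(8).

2

For any y ∈ ℝ, x = y^{1/3} ∈ ℝ gives T(x) = y, so T is surjective.
Since x ↦ x^3 is strictly increasing on ℝ, it is injective there, so no x ≠ 4 in the domain has T(x) = T(4). We therefore compute T⁻¹(8) = 8^{1/3} = 2 (indeed 2^3 = 8).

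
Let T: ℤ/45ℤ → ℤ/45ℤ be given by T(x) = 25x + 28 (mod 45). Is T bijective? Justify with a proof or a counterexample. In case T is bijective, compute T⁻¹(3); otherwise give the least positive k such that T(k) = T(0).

Recall: T is injective if T(a) = T(b) implies a = b.
We have gcd(25, 45) = 5 > 1. Taking a = 0 and b = 9: T(0) = 28 and T(9) = 25·9 + 28 = 253 ≡ 28 (mod 45).
So T(0) = T(9) while 0 ≠ 9, therefore T is not injective, hence not bijective.
Since T is not bijective, we find the least positive k with T(k) = T(0): this means 25k ≡ 0 (mod 45), i.e. 45 ∣ 25k. Since gcd(25, 45) = 5, dividing through by 5 this holds exactly when 9 ∣ 5k, and as gcd(5, 9) = 1, exactly when 9 ∣ k.
The smallest positive such k is 9.

9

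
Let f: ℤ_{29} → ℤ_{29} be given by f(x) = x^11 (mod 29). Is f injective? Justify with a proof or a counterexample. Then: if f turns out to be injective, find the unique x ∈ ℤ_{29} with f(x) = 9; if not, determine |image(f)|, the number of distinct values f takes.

6

Since 29 is prime, the nonzero elements of ℤ_{29} form a cyclic group of order 28.
As gcd(11, 28) = 1, raising to the 11th power is a bijection on this group: if s^11 ≡ t^11 then (st^{−1})^11 = 1, and the only element of order dividing gcd(11, 28) = 1 is 1, so s = t.
With f(0) = 0 this makes f injective on all of ℤ_{29}, hence bijective (finite equal-size domain and codomain). In particular f is injective.
Since f is injective, we find the preimage of 9. The inverse of x ↦ x^11 on (ℤ_{29})^× is x ↦ x^23, because 11·23 = 253 = 9·28 + 1 ≡ 1 (mod 28) and x^{28} = 1 for x ≠ 0 (Fermat). So f⁻¹(9) = 9^23 mod 29.
Repeated squaring mod 29: 9^1 ≡ 9, 9^2 ≡ 9² = 81 ≡ 23, 9^4 ≡ 23² = 529 ≡ 7, 9^8 ≡ 7² = 49 ≡ 20, 9^16 ≡ 20² = 400 ≡ 23. Since 23 = 16 + 4 + 2 + 1, 9^23 ≡ 23·7·23·9: 23·7 = 161 ≡ 16, then 16·23 = 368 ≡ 20, then 20·9 = 180 ≡ 6. So 9^23 ≡ 6 (mod 29).
Hence f⁻¹(9) = 6.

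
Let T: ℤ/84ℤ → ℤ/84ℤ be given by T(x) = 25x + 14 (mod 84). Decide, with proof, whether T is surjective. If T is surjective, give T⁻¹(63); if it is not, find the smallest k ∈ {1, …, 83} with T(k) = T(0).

Since gcd(25, 84) = 1, 25 is invertible modulo 84. Euclid's algorithm: 84 = 3·25 + 9, 25 = 2·9 + 7, 9 = 1·7 + 2, 7 = 3·2 + 1; back-substituting gives 1 = 37·25 − 11·84, so 25⁻¹ ≡ 37 (mod 84).
For any y ∈ ℤ/84ℤ, x = 37(y − 14) mod 84 satisfies T(x) = 25·37(y − 14) + 14 ≡ y (since 25·37 ≡ 1 mod 84). So every y has a preimage.
Hence T is surjective.
Since T is surjective, we compute T⁻¹(63): solve 25x + 14 ≡ 63 (mod 84), i.e. 25x ≡ 49 (mod 84).
Multiplying by 25⁻¹ = 37 gives x ≡ 37·49 = 1813 = 21·84 + 49 ≡ 49 (mod 84).
Check: T(49) = 25·49 + 14 = 1239 = 14·84 + 63 ≡ 63 (mod 84).

49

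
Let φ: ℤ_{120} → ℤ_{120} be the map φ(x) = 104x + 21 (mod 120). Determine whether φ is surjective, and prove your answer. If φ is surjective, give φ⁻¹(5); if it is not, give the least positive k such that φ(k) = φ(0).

Recall: φ is surjective if every y in the codomain equals φ(x) for some x in the domain.
Since gcd(104, 120) = 8, we have 104x ≡ 0 (mod 8) for all x, so φ(x) ≡ 5 (mod 8).
But 0 ≢ 5 (mod 8), so 0 ∈ ℤ_{120} has no preimage. Hence φ is not surjective.
Since φ is not surjective, we find the least positive k with φ(k) = φ(0): this means 104k ≡ 0 (mod 120), i.e. 120 ∣ 104k. Since gcd(104, 120) = 8, dividing through by 8 this holds exactly when 15 ∣ 13k, and as gcd(13, 15) = 1, exactly when 15 ∣ k.
The smallest positive such k is 15.

15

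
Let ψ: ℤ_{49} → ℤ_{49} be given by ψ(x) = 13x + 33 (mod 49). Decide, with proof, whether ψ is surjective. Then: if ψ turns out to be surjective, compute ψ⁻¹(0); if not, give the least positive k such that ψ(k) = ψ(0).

5

By definition, surjectivity means every element of the codomain has a preimage under ψ.
Since gcd(13, 49) = 1, 13 is invertible modulo 49. Euclid's algorithm: 49 = 3·13 + 10, 13 = 1·10 + 3, 10 = 3·3 + 1; back-substituting gives 1 = 34·13 − 9·49, so 13⁻¹ ≡ 34 (mod 49).
For any y ∈ ℤ_{49}, x = 34(y − 33) mod 49 satisfies ψ(x) = 13·34(y − 33) + 33 ≡ y (since 13·34 ≡ 1 mod 49). So every y has a preimage.
Hence ψ is surjective.
Since ψ is surjective, we find ψ⁻¹(0): we need 13x ≡ 0 − 33 ≡ 16 (mod 49). Using 13⁻¹ = 34: x ≡ 34·16 = 544 = 11·49 + 5, so x = 5.
Check: ψ(5) = 13·5 + 33 = 98 = 2·49 + 0 ≡ 0 (mod 49).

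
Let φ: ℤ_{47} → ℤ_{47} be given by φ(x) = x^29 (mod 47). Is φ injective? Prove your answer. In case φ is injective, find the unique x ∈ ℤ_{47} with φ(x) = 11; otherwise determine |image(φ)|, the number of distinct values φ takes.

Since 47 is prime, the nonzero elements of ℤ_{47} form a cyclic group of order 46.
As gcd(29, 46) = 1, raising to the 29th power is a bijection on this group: if x_1^29 ≡ x_2^29 then (x_1x_2^{−1})^29 = 1, and the only element of order dividing gcd(29, 46) = 1 is 1, so x_1 = x_2.
With φ(0) = 0 this makes φ injective on all of ℤ_{47}, hence bijective (finite equal-size domain and codomain). In particular φ is injective.
Since φ is injective, we find the preimage of 11. The inverse of x ↦ x^29 on (ℤ_{47})^× is x ↦ x^27, because 29·27 = 783 = 17·46 + 1 ≡ 1 (mod 46) and x^{46} = 1 for x ≠ 0 (Fermat). So φ⁻¹(11) = 11^27 mod 47.
Repeated squaring mod 47: 11^1 ≡ 11, 11^2 ≡ 11² = 121 ≡ 27, 11^4 ≡ 27² = 729 ≡ 24, 11^8 ≡ 24² = 576 ≡ 12, 11^16 ≡ 12² = 144 ≡ 3. Since 27 = 16 + 8 + 2 + 1, 11^27 ≡ 3·12·27·11: 3·12 = 36, then 36·27 = 972 ≡ 32, then 32·11 = 352 ≡ 23. So 11^27 ≡ 23 (mod 47).
Hence φ⁻¹(11) = 23.

23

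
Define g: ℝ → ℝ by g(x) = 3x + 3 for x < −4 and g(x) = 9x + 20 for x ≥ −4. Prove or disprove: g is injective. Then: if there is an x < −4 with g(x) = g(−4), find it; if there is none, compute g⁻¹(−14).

-19/3

Both pieces are strictly increasing (slopes 3 and 9), so each is injective on its own interval.
The left piece maps (−∞, −4) onto (−∞, −9); the right piece maps [−4, ∞) onto [−16, ∞).
These images overlap. In particular g(−4) = −16 (right piece), and solving 3x + 3 = −16 on the left piece gives x = −19/3 < −4.
So g(−19/3) = g(−4) with −19/3 ≠ −4, and g is not injective. This x = −19/3 is the requested value below −4.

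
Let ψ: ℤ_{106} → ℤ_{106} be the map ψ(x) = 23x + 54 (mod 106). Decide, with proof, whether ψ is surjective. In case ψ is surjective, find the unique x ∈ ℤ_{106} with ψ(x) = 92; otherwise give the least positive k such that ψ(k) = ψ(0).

Since gcd(23, 106) = 1, 23 is invertible modulo 106. Euclid's algorithm: 106 = 4·23 + 14, 23 = 1·14 + 9, 14 = 1·9 + 5, 9 = 1·5 + 4, 5 = 1·4 + 1; back-substituting gives 1 = 83·23 − 18·106, so 23⁻¹ ≡ 83 (mod 106).
Then y ↦ 83(y − 54) is a two-sided inverse to ψ, so every y ∈ ℤ_{106} has a preimage.
So ψ is surjective.
Since ψ is surjective, we compute ψ⁻¹(92): solve 23x + 54 ≡ 92 (mod 106), i.e. 23x ≡ 38 (mod 106).
Multiplying by 23⁻¹ = 83 gives x ≡ 83·38 = 3154 = 29·106 + 80 ≡ 80 (mod 106).
Check: ψ(80) = 23·80 + 54 = 1894 = 17·106 + 92 ≡ 92 (mod 106).

80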